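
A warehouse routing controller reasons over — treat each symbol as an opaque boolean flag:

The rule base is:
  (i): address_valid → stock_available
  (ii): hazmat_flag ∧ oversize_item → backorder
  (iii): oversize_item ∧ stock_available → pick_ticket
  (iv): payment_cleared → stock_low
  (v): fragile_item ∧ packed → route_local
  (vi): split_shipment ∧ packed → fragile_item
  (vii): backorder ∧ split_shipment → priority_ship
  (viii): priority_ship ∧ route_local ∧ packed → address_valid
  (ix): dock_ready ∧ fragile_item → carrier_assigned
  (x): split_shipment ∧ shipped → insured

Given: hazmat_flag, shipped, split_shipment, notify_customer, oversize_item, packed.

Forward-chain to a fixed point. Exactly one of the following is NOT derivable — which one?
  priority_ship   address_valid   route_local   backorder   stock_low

[1] (ii) [hazmat_flag ∧ oversize_item → backorder]; (vi) [split_shipment ∧ packed → fragile_item]; (x) [split_shipment ∧ shipped → insured]. ⇒ new: backorder, fragile_item, insured.
[2] (v) [fragile_item ∧ packed → route_local]; (vii) [backorder ∧ split_shipment → priority_ship]. ⇒ new: route_local, priority_ship.
[3] (viii) [priority_ship ∧ route_local ∧ packed → address_valid]. ⇒ new: address_valid.
[4] (i) [address_valid → stock_available]. ⇒ new: stock_available.
[5] (iii) [oversize_item ∧ stock_available → pick_ticket]. ⇒ new: pick_ticket.
Derived: backorder (round 1), route_local (round 2), priority_ship (round 2), address_valid (round 3). stock_low never appears in any round.

stock_low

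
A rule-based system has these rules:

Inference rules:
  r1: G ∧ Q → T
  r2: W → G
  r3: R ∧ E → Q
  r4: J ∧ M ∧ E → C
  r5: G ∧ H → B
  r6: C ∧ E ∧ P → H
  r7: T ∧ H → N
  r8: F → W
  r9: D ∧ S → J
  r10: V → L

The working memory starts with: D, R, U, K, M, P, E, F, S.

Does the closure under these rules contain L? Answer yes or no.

no

Round 1: r3 [R ∧ E → Q]; r8 [F → W]; r9 [D ∧ S → J]. New: Q, W, J.
Round 2: r2 [W → G]; r4 [J ∧ M ∧ E → C]. New: G, C.
Round 3: r1 [G ∧ Q → T]; r6 [C ∧ E ∧ P → H]. New: T, H.
Round 4: r5 [G ∧ H → B]; r7 [T ∧ H → N]. New: B, N.
Fixed point reached. L is concluded only by r10; r10 needs V (never derived).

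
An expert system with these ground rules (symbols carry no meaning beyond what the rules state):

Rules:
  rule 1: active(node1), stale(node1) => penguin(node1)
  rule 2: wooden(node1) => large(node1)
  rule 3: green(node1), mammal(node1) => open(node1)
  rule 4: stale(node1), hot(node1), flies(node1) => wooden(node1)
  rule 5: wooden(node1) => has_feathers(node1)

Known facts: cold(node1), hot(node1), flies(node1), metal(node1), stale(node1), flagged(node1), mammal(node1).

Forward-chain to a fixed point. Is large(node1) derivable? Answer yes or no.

Round 1 fires rule 4, giving wooden(node1).
Round 2 fires rule 2, rule 5, giving large(node1), has_feathers(node1).
large(node1) appears in round 2, so it is derivable.

yes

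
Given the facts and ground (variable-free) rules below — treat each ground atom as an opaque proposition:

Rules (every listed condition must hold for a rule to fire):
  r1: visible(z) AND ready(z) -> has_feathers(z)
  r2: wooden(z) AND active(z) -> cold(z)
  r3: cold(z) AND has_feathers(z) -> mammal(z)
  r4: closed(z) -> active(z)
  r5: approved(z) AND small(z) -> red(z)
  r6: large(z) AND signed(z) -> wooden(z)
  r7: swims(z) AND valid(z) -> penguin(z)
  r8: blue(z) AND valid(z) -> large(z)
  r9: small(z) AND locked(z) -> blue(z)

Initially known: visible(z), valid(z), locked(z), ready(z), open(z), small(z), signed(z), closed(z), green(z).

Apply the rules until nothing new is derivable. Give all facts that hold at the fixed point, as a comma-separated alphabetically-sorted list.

[1] r1 [visible(z) AND ready(z) -> has_feathers(z)]; r4 [closed(z) -> active(z)]; r9 [small(z) AND locked(z) -> blue(z)]. ⇒ new: has_feathers(z), active(z), blue(z).
[2] r8 [blue(z) AND valid(z) -> large(z)]. ⇒ new: large(z).
[3] r6 [large(z) AND signed(z) -> wooden(z)]. ⇒ new: wooden(z).
[4] r2 [wooden(z) AND active(z) -> cold(z)]. ⇒ new: cold(z).
[5] r3 [cold(z) AND has_feathers(z) -> mammal(z)]. ⇒ new: mammal(z).

active(z), blue(z), closed(z), cold(z), green(z), has_feathers(z), large(z), locked(z), mammal(z), open(z), ready(z), signed(z), small(z), valid(z), visible(z), wooden(z)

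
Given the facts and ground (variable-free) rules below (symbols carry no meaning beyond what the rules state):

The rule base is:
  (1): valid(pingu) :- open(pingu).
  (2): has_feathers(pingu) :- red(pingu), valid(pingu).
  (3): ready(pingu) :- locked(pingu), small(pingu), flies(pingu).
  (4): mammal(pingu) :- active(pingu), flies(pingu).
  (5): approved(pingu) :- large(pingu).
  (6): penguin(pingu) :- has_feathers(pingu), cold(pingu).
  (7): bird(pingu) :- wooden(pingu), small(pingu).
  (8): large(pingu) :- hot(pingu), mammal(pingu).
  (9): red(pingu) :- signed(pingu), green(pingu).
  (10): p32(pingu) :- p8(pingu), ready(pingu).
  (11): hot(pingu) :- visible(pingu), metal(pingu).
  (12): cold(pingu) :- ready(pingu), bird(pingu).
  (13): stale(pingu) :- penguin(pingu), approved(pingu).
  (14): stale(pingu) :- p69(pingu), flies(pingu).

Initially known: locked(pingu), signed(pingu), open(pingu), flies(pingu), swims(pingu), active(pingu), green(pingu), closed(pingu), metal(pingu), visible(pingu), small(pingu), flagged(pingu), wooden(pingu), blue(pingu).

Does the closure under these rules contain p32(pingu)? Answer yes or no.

no

Round 1: (1) [valid(pingu) :- open(pingu).]; (3) [ready(pingu) :- locked(pingu), small(pingu), flies(pingu).]; (4) [mammal(pingu) :- active(pingu), flies(pingu).]; (7) [bird(pingu) :- wooden(pingu), small(pingu).]; (9) [red(pingu) :- signed(pingu), green(pingu).]; (11) [hot(pingu) :- visible(pingu), metal(pingu).]. Adds valid(pingu), ready(pingu), mammal(pingu), bird(pingu), red(pingu), hot(pingu).
Round 2: (2) [has_feathers(pingu) :- red(pingu), valid(pingu).]; (8) [large(pingu) :- hot(pingu), mammal(pingu).]; (12) [cold(pingu) :- ready(pingu), bird(pingu).]. Adds has_feathers(pingu), large(pingu), cold(pingu).
Round 3: (5) [approved(pingu) :- large(pingu).]; (6) [penguin(pingu) :- has_feathers(pingu), cold(pingu).]. Adds approved(pingu), penguin(pingu).
Round 4: (13) [stale(pingu) :- penguin(pingu), approved(pingu).]. Adds stale(pingu).
Fixed point reached. p32(pingu) is concluded only by (10); (10) needs p8(pingu) (never derived).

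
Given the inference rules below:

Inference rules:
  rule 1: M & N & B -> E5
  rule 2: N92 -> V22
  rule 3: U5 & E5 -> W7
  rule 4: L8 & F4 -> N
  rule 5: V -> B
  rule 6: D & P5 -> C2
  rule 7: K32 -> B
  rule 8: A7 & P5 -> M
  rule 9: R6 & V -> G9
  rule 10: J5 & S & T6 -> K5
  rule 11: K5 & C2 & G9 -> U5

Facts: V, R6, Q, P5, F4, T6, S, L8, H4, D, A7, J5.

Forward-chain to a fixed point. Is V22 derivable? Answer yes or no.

no

Round 1 — rule 4, rule 5, rule 6, rule 8, rule 9, rule 10, derive N, B, C2, M, G9, K5.
Round 2 — rule 1, rule 11, derive E5, U5.
Round 3 — rule 3, derive W7.
Fixed point reached. V22 is concluded only by rule 2; rule 2 needs N92 (never derived).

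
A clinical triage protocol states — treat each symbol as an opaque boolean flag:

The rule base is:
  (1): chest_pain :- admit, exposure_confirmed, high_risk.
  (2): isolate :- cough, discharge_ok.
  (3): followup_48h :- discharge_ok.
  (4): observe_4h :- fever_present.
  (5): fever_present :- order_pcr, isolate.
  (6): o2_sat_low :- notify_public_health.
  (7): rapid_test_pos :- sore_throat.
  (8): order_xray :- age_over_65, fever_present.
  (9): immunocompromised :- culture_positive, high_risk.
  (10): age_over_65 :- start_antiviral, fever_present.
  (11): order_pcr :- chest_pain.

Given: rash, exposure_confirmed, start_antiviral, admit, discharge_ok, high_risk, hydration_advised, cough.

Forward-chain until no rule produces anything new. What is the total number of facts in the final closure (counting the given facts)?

Round 1 fires (1), (2), (3), giving chest_pain, isolate, followup_48h.
Round 2 fires (11), giving order_pcr.
Round 3 fires (5), giving fever_present.
Round 4 fires (4), (10), giving observe_4h, age_over_65.
Round 5 fires (8), giving order_xray.
Closure: {admit, age_over_65, chest_pain, cough, discharge_ok, exposure_confirmed, fever_present, followup_48h, high_risk, hydration_advised, isolate, observe_4h, order_pcr, order_xray, rash, start_antiviral} — 16 facts.

16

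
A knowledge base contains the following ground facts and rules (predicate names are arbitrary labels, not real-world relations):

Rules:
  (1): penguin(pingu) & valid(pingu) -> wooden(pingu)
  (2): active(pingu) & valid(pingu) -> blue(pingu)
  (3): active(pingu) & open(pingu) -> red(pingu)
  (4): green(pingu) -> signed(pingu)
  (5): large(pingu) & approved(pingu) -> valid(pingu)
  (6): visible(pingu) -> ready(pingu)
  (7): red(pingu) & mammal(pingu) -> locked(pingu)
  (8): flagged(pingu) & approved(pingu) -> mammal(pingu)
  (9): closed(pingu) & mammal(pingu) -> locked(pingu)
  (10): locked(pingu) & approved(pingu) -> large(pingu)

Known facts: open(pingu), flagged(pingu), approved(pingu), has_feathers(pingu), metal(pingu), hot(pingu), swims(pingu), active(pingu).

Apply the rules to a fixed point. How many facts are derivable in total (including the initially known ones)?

14

Round 1: (3) [active(pingu) & open(pingu) -> red(pingu)]; (8) [flagged(pingu) & approved(pingu) -> mammal(pingu)]. Adds red(pingu), mammal(pingu).
Round 2: (7) [red(pingu) & mammal(pingu) -> locked(pingu)]. Adds locked(pingu).
Round 3: (10) [locked(pingu) & approved(pingu) -> large(pingu)]. Adds large(pingu).
Round 4: (5) [large(pingu) & approved(pingu) -> valid(pingu)]. Adds valid(pingu).
Round 5: (2) [active(pingu) & valid(pingu) -> blue(pingu)]. Adds blue(pingu).
Closure: {active(pingu), approved(pingu), blue(pingu), flagged(pingu), has_feathers(pingu), hot(pingu), large(pingu), locked(pingu), mammal(pingu), metal(pingu), open(pingu), red(pingu), swims(pingu), valid(pingu)} — 14 facts.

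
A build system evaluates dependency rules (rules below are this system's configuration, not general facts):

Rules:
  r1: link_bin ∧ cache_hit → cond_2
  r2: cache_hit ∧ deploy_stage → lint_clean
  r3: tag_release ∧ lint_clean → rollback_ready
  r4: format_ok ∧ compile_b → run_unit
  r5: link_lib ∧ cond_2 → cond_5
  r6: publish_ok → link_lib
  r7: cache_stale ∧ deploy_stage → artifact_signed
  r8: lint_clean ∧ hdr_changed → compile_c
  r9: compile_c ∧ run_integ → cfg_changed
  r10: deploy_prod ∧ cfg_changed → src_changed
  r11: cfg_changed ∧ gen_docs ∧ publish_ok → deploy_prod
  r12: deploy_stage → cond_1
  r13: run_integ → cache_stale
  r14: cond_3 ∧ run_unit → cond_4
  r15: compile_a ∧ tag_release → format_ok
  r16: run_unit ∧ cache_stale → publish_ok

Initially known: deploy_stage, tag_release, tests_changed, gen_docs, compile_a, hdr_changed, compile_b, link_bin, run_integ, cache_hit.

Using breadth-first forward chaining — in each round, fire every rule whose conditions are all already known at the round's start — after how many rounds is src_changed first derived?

5

Round 1: r1 [link_bin ∧ cache_hit → cond_2]; r2 [cache_hit ∧ deploy_stage → lint_clean]; r12 [deploy_stage → cond_1]; r13 [run_integ → cache_stale]; r15 [compile_a ∧ tag_release → format_ok]. New: cond_2, lint_clean, cond_1, cache_stale, format_ok.
Round 2: r3 [tag_release ∧ lint_clean → rollback_ready]; r4 [format_ok ∧ compile_b → run_unit]; r7 [cache_stale ∧ deploy_stage → artifact_signed]; r8 [lint_clean ∧ hdr_changed → compile_c]. New: rollback_ready, run_unit, artifact_signed, compile_c.
Round 3: r9 [compile_c ∧ run_integ → cfg_changed]; r16 [run_unit ∧ cache_stale → publish_ok]. New: cfg_changed, publish_ok.
Round 4: r6 [publish_ok → link_lib]; r11 [cfg_changed ∧ gen_docs ∧ publish_ok → deploy_prod]. New: link_lib, deploy_prod.
Round 5: r5 [link_lib ∧ cond_2 → cond_5]; r10 [deploy_prod ∧ cfg_changed → src_changed]. New: cond_5, src_changed.
src_changed first appears in round 5.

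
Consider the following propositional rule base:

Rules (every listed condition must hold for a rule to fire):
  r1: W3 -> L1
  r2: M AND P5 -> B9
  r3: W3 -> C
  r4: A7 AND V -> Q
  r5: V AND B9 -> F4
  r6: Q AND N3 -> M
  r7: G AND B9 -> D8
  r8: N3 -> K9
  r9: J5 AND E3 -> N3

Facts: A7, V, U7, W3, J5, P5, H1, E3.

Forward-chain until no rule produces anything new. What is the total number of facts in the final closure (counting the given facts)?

Round 1: r1 [W3 -> L1]; r3 [W3 -> C]; r4 [A7 AND V -> Q]; r9 [J5 AND E3 -> N3]. New: L1, C, Q, N3.
Round 2: r6 [Q AND N3 -> M]; r8 [N3 -> K9]. New: M, K9.
Round 3: r2 [M AND P5 -> B9]. New: B9.
Round 4: r5 [V AND B9 -> F4]. New: F4.
Closure: {A7, B9, C, E3, F4, H1, J5, K9, L1, M, N3, P5, Q, U7, V, W3} — 16 facts.

16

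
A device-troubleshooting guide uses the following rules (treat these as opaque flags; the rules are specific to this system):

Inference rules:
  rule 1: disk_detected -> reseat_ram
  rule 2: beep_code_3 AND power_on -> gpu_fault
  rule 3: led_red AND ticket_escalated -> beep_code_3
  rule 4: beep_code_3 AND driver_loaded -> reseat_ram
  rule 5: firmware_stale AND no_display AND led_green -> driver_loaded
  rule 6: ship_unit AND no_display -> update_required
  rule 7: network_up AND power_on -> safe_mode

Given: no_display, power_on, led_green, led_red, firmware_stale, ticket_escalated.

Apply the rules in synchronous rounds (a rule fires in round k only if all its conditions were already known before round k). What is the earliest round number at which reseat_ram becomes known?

2

[1] rule 3 [led_red AND ticket_escalated -> beep_code_3]; rule 5 [firmware_stale AND no_display AND led_green -> driver_loaded]. ⇒ new: beep_code_3, driver_loaded.
[2] rule 2 [beep_code_3 AND power_on -> gpu_fault]; rule 4 [beep_code_3 AND driver_loaded -> reseat_ram]. ⇒ new: gpu_fault, reseat_ram.
reseat_ram first appears in round 2.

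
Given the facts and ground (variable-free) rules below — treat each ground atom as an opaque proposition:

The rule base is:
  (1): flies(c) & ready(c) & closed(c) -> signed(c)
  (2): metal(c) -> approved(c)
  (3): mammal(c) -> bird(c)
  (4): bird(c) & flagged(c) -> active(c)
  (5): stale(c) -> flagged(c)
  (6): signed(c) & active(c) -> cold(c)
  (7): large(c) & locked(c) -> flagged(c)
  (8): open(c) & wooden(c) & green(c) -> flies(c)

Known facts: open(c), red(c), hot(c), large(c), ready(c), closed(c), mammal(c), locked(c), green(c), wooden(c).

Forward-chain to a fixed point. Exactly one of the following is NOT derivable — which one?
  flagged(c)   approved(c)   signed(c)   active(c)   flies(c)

[1] (3) [mammal(c) -> bird(c)]; (7) [large(c) & locked(c) -> flagged(c)]; (8) [open(c) & wooden(c) & green(c) -> flies(c)]. ⇒ new: bird(c), flagged(c), flies(c).
[2] (1) [flies(c) & ready(c) & closed(c) -> signed(c)]; (4) [bird(c) & flagged(c) -> active(c)]. ⇒ new: signed(c), active(c).
[3] (6) [signed(c) & active(c) -> cold(c)]. ⇒ new: cold(c).
Derived: signed(c) (round 2), active(c) (round 2), flagged(c) (round 1), flies(c) (round 1). approved(c) never appears in any round.

approved(c)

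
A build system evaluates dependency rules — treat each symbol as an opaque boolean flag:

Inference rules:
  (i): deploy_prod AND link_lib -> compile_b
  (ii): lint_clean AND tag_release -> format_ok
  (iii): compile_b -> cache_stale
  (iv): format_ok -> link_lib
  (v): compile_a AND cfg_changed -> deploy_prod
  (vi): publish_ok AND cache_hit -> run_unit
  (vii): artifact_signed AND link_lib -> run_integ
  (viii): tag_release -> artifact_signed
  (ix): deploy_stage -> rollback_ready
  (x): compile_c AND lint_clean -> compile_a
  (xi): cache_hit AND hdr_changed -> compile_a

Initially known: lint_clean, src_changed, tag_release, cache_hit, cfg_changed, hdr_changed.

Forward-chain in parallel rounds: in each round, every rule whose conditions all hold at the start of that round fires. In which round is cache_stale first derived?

[1] (ii) [lint_clean AND tag_release -> format_ok]; (viii) [tag_release -> artifact_signed]; (xi) [cache_hit AND hdr_changed -> compile_a]. ⇒ new: format_ok, artifact_signed, compile_a.
[2] (iv) [format_ok -> link_lib]; (v) [compile_a AND cfg_changed -> deploy_prod]. ⇒ new: link_lib, deploy_prod.
[3] (i) [deploy_prod AND link_lib -> compile_b]; (vii) [artifact_signed AND link_lib -> run_integ]. ⇒ new: compile_b, run_integ.
[4] (iii) [compile_b -> cache_stale]. ⇒ new: cache_stale.
cache_stale first appears in round 4.

4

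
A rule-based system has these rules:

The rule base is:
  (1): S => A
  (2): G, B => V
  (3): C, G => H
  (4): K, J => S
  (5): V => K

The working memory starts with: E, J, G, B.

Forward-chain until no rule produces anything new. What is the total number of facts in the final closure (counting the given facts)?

Round 1: (2) [G, B => V]. New: V.
Round 2: (5) [V => K]. New: K.
Round 3: (4) [K, J => S]. New: S.
Round 4: (1) [S => A]. New: A.
Closure: {A, B, E, G, J, K, S, V} — 8 facts.

8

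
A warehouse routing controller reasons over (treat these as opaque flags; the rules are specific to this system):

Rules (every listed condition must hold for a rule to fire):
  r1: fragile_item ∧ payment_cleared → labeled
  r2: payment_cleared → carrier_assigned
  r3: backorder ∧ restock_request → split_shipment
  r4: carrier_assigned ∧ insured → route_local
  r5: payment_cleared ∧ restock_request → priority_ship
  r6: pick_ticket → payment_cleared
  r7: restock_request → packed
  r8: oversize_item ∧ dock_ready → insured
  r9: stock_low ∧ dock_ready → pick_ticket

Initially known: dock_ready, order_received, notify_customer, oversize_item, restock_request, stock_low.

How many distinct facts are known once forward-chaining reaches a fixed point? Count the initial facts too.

13

Round 1: r7 [restock_request → packed]; r8 [oversize_item ∧ dock_ready → insured]; r9 [stock_low ∧ dock_ready → pick_ticket]. New: packed, insured, pick_ticket.
Round 2: r6 [pick_ticket → payment_cleared]. New: payment_cleared.
Round 3: r2 [payment_cleared → carrier_assigned]; r5 [payment_cleared ∧ restock_request → priority_ship]. New: carrier_assigned, priority_ship.
Round 4: r4 [carrier_assigned ∧ insured → route_local]. New: route_local.
Closure: {carrier_assigned, dock_ready, insured, notify_customer, order_received, oversize_item, packed, payment_cleared, pick_ticket, priority_ship, restock_request, route_local, stock_low} — 13 facts.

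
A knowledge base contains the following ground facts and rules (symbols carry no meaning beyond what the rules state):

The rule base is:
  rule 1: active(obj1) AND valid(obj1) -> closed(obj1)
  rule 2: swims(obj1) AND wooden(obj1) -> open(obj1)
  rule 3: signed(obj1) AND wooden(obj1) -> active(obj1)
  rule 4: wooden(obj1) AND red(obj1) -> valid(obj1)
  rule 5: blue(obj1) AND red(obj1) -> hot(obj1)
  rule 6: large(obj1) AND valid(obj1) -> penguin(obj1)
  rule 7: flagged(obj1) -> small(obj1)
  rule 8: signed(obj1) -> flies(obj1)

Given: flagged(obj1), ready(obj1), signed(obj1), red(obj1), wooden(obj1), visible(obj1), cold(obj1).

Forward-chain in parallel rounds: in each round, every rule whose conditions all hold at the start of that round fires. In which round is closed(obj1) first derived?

Round 1 fires rule 3, rule 4, rule 7, rule 8, giving active(obj1), valid(obj1), small(obj1), flies(obj1).
Round 2 fires rule 1, giving closed(obj1).
closed(obj1) first appears in round 2.

2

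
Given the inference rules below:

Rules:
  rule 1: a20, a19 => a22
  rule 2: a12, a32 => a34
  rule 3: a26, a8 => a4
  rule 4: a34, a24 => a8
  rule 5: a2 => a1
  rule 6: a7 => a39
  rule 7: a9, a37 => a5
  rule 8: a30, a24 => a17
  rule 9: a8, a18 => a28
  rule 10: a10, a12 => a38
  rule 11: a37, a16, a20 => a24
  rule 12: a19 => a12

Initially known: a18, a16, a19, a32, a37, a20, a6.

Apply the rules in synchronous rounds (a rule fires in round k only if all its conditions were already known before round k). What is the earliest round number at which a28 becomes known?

[1] rule 1 [a20, a19 => a22]; rule 11 [a37, a16, a20 => a24]; rule 12 [a19 => a12]. ⇒ new: a22, a24, a12.
[2] rule 2 [a12, a32 => a34]. ⇒ new: a34.
[3] rule 4 [a34, a24 => a8]. ⇒ new: a8.
[4] rule 9 [a8, a18 => a28]. ⇒ new: a28.
a28 first appears in round 4.

4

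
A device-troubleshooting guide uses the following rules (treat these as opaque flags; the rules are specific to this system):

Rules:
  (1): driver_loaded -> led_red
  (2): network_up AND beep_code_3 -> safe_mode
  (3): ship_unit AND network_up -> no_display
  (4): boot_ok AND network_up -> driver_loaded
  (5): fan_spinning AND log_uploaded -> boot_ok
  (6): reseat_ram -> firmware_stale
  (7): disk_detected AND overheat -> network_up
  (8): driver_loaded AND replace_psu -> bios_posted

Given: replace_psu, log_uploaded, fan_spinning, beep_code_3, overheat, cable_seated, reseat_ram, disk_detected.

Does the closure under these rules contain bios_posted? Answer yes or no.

Round 1: (5) [fan_spinning AND log_uploaded -> boot_ok]; (6) [reseat_ram -> firmware_stale]; (7) [disk_detected AND overheat -> network_up]. Adds boot_ok, firmware_stale, network_up.
Round 2: (2) [network_up AND beep_code_3 -> safe_mode]; (4) [boot_ok AND network_up -> driver_loaded]. Adds safe_mode, driver_loaded.
Round 3: (1) [driver_loaded -> led_red]; (8) [driver_loaded AND replace_psu -> bios_posted]. Adds led_red, bios_posted.
bios_posted appears in round 3, so it is derivable.

yes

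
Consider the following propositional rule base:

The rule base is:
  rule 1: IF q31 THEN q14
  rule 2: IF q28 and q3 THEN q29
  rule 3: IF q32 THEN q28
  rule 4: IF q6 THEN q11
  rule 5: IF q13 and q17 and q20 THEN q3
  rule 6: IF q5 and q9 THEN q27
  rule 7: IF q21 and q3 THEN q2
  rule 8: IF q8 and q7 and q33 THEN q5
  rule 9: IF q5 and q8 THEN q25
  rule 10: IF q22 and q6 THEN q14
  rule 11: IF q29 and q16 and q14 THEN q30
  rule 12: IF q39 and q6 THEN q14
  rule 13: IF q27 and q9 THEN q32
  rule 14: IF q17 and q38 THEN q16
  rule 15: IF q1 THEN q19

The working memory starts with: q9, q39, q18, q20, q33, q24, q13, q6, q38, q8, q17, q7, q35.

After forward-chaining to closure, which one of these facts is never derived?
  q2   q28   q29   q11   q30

Round 1: rule 4 [IF q6 THEN q11]; rule 5 [IF q13 and q17 and q20 THEN q3]; rule 8 [IF q8 and q7 and q33 THEN q5]; rule 12 [IF q39 and q6 THEN q14]; rule 14 [IF q17 and q38 THEN q16]. Adds q11, q3, q5, q14, q16.
Round 2: rule 6 [IF q5 and q9 THEN q27]; rule 9 [IF q5 and q8 THEN q25]. Adds q27, q25.
Round 3: rule 13 [IF q27 and q9 THEN q32]. Adds q32.
Round 4: rule 3 [IF q32 THEN q28]. Adds q28.
Round 5: rule 2 [IF q28 and q3 THEN q29]. Adds q29.
Round 6: rule 11 [IF q29 and q16 and q14 THEN q30]. Adds q30.
Derived: q30 (round 6), q28 (round 4), q11 (round 1), q29 (round 5). q2 never appears in any round.

q2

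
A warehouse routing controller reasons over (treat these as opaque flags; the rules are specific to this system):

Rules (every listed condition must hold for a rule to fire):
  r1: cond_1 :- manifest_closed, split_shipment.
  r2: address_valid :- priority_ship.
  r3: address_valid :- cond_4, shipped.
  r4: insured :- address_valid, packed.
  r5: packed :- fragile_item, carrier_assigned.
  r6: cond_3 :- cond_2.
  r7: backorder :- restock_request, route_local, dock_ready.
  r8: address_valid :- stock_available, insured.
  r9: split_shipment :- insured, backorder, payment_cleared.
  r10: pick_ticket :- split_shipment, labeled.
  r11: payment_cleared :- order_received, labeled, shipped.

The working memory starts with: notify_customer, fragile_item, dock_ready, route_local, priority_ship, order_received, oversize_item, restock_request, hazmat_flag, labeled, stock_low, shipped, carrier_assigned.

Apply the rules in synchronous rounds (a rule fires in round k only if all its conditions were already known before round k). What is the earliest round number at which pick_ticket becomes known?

4

Round 1: r2 [address_valid :- priority_ship.]; r5 [packed :- fragile_item, carrier_assigned.]; r7 [backorder :- restock_request, route_local, dock_ready.]; r11 [payment_cleared :- order_received, labeled, shipped.]. New: address_valid, packed, backorder, payment_cleared.
Round 2: r4 [insured :- address_valid, packed.]. New: insured.
Round 3: r9 [split_shipment :- insured, backorder, payment_cleared.]. New: split_shipment.
Round 4: r10 [pick_ticket :- split_shipment, labeled.]. New: pick_ticket.
pick_ticket first appears in round 4.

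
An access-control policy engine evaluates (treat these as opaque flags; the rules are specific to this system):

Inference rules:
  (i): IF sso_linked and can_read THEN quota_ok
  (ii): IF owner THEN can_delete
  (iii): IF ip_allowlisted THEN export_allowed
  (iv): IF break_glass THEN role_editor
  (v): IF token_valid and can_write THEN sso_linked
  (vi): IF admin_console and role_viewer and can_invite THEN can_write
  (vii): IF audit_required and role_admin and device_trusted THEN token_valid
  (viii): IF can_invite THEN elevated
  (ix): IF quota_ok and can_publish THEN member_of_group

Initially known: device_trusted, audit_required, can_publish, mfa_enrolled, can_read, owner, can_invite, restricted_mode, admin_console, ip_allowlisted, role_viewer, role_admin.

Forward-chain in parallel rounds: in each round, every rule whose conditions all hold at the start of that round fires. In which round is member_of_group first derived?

[1] (ii) [IF owner THEN can_delete]; (iii) [IF ip_allowlisted THEN export_allowed]; (vi) [IF admin_console and role_viewer and can_invite THEN can_write]; (vii) [IF audit_required and role_admin and device_trusted THEN token_valid]; (viii) [IF can_invite THEN elevated]. ⇒ new: can_delete, export_allowed, can_write, token_valid, elevated.
[2] (v) [IF token_valid and can_write THEN sso_linked]. ⇒ new: sso_linked.
[3] (i) [IF sso_linked and can_read THEN quota_ok]. ⇒ new: quota_ok.
[4] (ix) [IF quota_ok and can_publish THEN member_of_group]. ⇒ new: member_of_group.
member_of_group first appears in round 4.

4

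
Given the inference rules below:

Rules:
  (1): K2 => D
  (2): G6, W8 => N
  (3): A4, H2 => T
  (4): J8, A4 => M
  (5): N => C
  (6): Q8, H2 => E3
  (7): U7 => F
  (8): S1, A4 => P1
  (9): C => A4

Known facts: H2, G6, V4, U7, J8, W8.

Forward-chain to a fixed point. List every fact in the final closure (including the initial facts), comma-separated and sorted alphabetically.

Round 1 — (2), (7), derive N, F.
Round 2 — (5), derive C.
Round 3 — (9), derive A4.
Round 4 — (3), (4), derive T, M.

A4, C, F, G6, H2, J8, M, N, T, U7, V4, W8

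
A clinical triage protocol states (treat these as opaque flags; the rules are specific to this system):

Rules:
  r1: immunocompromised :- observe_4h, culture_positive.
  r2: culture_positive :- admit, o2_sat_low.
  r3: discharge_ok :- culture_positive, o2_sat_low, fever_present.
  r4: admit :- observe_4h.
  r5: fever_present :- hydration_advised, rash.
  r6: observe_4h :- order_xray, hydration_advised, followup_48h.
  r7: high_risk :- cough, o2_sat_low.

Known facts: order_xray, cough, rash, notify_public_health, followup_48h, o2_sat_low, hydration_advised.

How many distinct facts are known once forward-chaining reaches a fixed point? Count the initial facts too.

[1] r5 [fever_present :- hydration_advised, rash.]; r6 [observe_4h :- order_xray, hydration_advised, followup_48h.]; r7 [high_risk :- cough, o2_sat_low.]. ⇒ new: fever_present, observe_4h, high_risk.
[2] r4 [admit :- observe_4h.]. ⇒ new: admit.
[3] r2 [culture_positive :- admit, o2_sat_low.]. ⇒ new: culture_positive.
[4] r1 [immunocompromised :- observe_4h, culture_positive.]; r3 [discharge_ok :- culture_positive, o2_sat_low, fever_present.]. ⇒ new: immunocompromised, discharge_ok.
Closure: {admit, cough, culture_positive, discharge_ok, fever_present, followup_48h, high_risk, hydration_advised, immunocompromised, notify_public_health, o2_sat_low, observe_4h, order_xray, rash} — 14 facts.

14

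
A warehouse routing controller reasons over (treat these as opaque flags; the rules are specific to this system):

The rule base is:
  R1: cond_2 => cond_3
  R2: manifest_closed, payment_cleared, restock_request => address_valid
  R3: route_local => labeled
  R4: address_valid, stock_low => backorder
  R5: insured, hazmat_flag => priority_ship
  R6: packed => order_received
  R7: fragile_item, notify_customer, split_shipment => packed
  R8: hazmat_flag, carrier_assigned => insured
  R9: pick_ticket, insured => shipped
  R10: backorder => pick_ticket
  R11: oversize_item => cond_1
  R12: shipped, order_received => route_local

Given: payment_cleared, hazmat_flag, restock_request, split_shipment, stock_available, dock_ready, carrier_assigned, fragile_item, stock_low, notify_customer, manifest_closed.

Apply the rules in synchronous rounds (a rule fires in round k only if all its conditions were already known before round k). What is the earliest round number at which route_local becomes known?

Round 1: R2 [manifest_closed, payment_cleared, restock_request => address_valid]; R7 [fragile_item, notify_customer, split_shipment => packed]; R8 [hazmat_flag, carrier_assigned => insured]. New: address_valid, packed, insured.
Round 2: R4 [address_valid, stock_low => backorder]; R5 [insured, hazmat_flag => priority_ship]; R6 [packed => order_received]. New: backorder, priority_ship, order_received.
Round 3: R10 [backorder => pick_ticket]. New: pick_ticket.
Round 4: R9 [pick_ticket, insured => shipped]. New: shipped.
Round 5: R12 [shipped, order_received => route_local]. New: route_local.
route_local first appears in round 5.

5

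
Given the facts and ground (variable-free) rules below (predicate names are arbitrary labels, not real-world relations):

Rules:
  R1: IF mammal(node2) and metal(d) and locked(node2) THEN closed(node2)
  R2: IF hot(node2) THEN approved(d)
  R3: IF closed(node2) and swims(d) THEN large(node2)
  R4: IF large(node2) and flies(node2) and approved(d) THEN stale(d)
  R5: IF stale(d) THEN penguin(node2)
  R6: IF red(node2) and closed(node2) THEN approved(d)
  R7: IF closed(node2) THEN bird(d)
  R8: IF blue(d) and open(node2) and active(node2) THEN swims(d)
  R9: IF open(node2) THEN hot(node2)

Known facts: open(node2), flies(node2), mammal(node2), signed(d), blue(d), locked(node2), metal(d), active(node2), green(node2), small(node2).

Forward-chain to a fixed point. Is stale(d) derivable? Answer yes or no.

yes

Round 1: R1 [IF mammal(node2) and metal(d) and locked(node2) THEN closed(node2)]; R8 [IF blue(d) and open(node2) and active(node2) THEN swims(d)]; R9 [IF open(node2) THEN hot(node2)]. Adds closed(node2), swims(d), hot(node2).
Round 2: R2 [IF hot(node2) THEN approved(d)]; R3 [IF closed(node2) and swims(d) THEN large(node2)]; R7 [IF closed(node2) THEN bird(d)]. Adds approved(d), large(node2), bird(d).
Round 3: R4 [IF large(node2) and flies(node2) and approved(d) THEN stale(d)]. Adds stale(d).
Round 4: R5 [IF stale(d) THEN penguin(node2)]. Adds penguin(node2).
stale(d) appears in round 3, so it is derivable.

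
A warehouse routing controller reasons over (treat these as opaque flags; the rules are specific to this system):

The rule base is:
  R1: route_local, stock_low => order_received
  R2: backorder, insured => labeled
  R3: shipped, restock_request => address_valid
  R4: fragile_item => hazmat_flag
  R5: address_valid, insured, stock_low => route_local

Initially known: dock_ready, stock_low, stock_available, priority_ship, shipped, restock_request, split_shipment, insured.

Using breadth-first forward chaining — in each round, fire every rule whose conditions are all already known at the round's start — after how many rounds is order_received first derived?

3

Round 1 fires R3, giving address_valid.
Round 2 fires R5, giving route_local.
Round 3 fires R1, giving order_received.
order_received first appears in round 3.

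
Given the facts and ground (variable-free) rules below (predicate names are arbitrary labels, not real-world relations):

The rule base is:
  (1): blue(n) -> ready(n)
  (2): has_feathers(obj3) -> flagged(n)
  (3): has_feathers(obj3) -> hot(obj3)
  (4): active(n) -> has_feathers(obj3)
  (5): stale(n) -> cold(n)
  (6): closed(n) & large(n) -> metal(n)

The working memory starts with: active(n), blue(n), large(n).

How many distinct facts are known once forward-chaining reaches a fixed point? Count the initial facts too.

7

Round 1: (1) [blue(n) -> ready(n)]; (4) [active(n) -> has_feathers(obj3)]. New: ready(n), has_feathers(obj3).
Round 2: (2) [has_feathers(obj3) -> flagged(n)]; (3) [has_feathers(obj3) -> hot(obj3)]. New: flagged(n), hot(obj3).
Closure: {active(n), blue(n), flagged(n), has_feathers(obj3), hot(obj3), large(n), ready(n)} — 7 facts.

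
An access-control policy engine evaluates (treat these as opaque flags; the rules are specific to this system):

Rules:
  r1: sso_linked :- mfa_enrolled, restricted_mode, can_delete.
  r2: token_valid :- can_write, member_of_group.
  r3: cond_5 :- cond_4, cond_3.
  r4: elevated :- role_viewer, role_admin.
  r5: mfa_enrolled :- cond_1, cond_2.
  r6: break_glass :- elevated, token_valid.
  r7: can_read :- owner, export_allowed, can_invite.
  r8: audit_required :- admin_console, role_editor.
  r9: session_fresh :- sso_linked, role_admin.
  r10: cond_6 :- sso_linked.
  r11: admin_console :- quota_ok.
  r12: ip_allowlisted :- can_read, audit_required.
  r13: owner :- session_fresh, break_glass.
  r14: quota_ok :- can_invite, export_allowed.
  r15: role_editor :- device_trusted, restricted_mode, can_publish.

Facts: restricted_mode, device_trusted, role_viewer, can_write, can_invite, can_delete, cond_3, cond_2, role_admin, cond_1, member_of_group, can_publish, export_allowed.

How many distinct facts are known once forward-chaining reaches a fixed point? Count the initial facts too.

27

[1] r2 [token_valid :- can_write, member_of_group.]; r4 [elevated :- role_viewer, role_admin.]; r5 [mfa_enrolled :- cond_1, cond_2.]; r14 [quota_ok :- can_invite, export_allowed.]; r15 [role_editor :- device_trusted, restricted_mode, can_publish.]. ⇒ new: token_valid, elevated, mfa_enrolled, quota_ok, role_editor.
[2] r1 [sso_linked :- mfa_enrolled, restricted_mode, can_delete.]; r6 [break_glass :- elevated, token_valid.]; r11 [admin_console :- quota_ok.]. ⇒ new: sso_linked, break_glass, admin_console.
[3] r8 [audit_required :- admin_console, role_editor.]; r9 [session_fresh :- sso_linked, role_admin.]; r10 [cond_6 :- sso_linked.]. ⇒ new: audit_required, session_fresh, cond_6.
[4] r13 [owner :- session_fresh, break_glass.]. ⇒ new: owner.
[5] r7 [can_read :- owner, export_allowed, can_invite.]. ⇒ new: can_read.
[6] r12 [ip_allowlisted :- can_read, audit_required.]. ⇒ new: ip_allowlisted.
Closure: {admin_console, audit_required, break_glass, can_delete, can_invite, can_publish, can_read, can_write, cond_1, cond_2, cond_3, cond_6, device_trusted, elevated, export_allowed, ip_allowlisted, member_of_group, mfa_enrolled, owner, quota_ok, restricted_mode, role_admin, role_editor, role_viewer, session_fresh, sso_linked, token_valid} — 27 facts.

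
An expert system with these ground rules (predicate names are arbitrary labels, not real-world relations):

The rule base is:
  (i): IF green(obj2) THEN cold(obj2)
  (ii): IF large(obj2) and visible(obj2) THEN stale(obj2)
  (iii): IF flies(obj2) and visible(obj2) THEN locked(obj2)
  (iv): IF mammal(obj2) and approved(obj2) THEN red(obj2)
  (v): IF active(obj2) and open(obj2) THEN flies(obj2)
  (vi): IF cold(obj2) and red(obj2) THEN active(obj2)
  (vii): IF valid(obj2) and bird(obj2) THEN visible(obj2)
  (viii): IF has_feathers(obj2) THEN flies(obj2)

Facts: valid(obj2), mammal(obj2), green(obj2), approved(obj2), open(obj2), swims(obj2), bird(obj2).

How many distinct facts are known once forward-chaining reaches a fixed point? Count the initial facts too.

13

Round 1 — (i), (iv), (vii), derive cold(obj2), red(obj2), visible(obj2).
Round 2 — (vi), derive active(obj2).
Round 3 — (v), derive flies(obj2).
Round 4 — (iii), derive locked(obj2).
Closure: {active(obj2), approved(obj2), bird(obj2), cold(obj2), flies(obj2), green(obj2), locked(obj2), mammal(obj2), open(obj2), red(obj2), swims(obj2), valid(obj2), visible(obj2)} — 13 facts.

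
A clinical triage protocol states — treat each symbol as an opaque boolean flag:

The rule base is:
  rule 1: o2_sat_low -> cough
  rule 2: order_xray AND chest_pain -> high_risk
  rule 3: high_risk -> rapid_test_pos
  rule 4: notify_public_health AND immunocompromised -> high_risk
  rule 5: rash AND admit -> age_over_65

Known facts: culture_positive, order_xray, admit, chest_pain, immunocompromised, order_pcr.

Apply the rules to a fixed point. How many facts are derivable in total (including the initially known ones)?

8

Round 1 — rule 2, derive high_risk.
Round 2 — rule 3, derive rapid_test_pos.
Closure: {admit, chest_pain, culture_positive, high_risk, immunocompromised, order_pcr, order_xray, rapid_test_pos} — 8 facts.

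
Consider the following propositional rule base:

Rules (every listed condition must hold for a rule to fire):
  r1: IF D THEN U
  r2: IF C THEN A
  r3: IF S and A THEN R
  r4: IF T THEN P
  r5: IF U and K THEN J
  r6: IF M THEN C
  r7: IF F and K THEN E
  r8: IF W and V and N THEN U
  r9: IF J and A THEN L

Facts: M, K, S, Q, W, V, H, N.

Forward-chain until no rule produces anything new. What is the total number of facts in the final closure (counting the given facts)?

14

Round 1 fires r6, r8, giving C, U.
Round 2 fires r2, r5, giving A, J.
Round 3 fires r3, r9, giving R, L.
Closure: {A, C, H, J, K, L, M, N, Q, R, S, U, V, W} — 14 facts.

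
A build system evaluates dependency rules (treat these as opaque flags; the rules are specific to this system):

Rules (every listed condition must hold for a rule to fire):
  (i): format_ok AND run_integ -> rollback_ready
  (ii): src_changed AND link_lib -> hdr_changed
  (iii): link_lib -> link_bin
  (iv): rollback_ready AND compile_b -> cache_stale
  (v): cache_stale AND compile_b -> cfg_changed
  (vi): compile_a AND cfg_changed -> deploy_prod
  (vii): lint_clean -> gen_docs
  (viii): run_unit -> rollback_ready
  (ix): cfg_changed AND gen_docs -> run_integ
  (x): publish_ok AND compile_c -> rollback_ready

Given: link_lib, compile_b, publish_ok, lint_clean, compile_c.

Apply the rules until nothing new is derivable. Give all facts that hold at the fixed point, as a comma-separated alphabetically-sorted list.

cache_stale, cfg_changed, compile_b, compile_c, gen_docs, link_bin, link_lib, lint_clean, publish_ok, rollback_ready, run_integ

Round 1: (iii) [link_lib -> link_bin]; (vii) [lint_clean -> gen_docs]; (x) [publish_ok AND compile_c -> rollback_ready]. New: link_bin, gen_docs, rollback_ready.
Round 2: (iv) [rollback_ready AND compile_b -> cache_stale]. New: cache_stale.
Round 3: (v) [cache_stale AND compile_b -> cfg_changed]. New: cfg_changed.
Round 4: (ix) [cfg_changed AND gen_docs -> run_integ]. New: run_integ.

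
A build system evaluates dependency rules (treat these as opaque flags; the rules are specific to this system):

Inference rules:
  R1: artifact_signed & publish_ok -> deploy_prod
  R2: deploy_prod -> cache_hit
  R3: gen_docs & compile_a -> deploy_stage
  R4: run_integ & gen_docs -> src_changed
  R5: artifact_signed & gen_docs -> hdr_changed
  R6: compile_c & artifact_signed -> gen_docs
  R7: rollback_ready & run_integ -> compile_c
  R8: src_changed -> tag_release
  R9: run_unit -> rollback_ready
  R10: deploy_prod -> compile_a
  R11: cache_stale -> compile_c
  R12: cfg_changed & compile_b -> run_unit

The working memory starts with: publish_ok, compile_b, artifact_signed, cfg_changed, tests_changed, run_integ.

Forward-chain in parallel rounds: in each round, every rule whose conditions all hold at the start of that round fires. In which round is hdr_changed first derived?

5

Round 1: R1 [artifact_signed & publish_ok -> deploy_prod]; R12 [cfg_changed & compile_b -> run_unit]. Adds deploy_prod, run_unit.
Round 2: R2 [deploy_prod -> cache_hit]; R9 [run_unit -> rollback_ready]; R10 [deploy_prod -> compile_a]. Adds cache_hit, rollback_ready, compile_a.
Round 3: R7 [rollback_ready & run_integ -> compile_c]. Adds compile_c.
Round 4: R6 [compile_c & artifact_signed -> gen_docs]. Adds gen_docs.
Round 5: R3 [gen_docs & compile_a -> deploy_stage]; R4 [run_integ & gen_docs -> src_changed]; R5 [artifact_signed & gen_docs -> hdr_changed]. Adds deploy_stage, src_changed, hdr_changed.
hdr_changed first appears in round 5.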